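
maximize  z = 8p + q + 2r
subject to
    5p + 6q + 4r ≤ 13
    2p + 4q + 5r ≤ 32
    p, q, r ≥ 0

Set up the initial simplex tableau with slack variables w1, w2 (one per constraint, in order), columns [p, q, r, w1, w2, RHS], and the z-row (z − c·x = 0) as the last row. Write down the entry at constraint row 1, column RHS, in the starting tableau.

13

The RHS of constraint 1 is b_1 = 13.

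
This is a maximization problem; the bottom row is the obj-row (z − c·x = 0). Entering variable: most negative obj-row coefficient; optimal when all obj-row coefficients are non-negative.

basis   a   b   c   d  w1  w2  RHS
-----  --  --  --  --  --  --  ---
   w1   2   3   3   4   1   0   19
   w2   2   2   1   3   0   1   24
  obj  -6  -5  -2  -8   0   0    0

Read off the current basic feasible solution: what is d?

d is not in the basis, so in the current basic feasible solution d = 0.

0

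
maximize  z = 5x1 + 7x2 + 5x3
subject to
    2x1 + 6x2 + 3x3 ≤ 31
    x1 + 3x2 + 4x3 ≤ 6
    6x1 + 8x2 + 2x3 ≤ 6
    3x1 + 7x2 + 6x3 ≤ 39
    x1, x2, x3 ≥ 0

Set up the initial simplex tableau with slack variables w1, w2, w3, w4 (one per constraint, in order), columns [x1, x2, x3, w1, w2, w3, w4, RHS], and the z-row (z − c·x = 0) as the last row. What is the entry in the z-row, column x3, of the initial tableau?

-5

The z-row carries the negated objective coefficients: the x3 entry is -5.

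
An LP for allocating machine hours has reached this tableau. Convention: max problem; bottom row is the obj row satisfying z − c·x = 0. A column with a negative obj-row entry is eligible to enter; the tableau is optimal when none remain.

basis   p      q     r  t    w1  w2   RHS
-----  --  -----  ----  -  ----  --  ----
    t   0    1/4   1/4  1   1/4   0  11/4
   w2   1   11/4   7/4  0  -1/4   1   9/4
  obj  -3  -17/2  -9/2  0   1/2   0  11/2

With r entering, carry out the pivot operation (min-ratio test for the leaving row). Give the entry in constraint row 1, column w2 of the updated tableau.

Ratio test on column r — row 1: (11/4)/(1/4) = 11; row 2: (9/4)/(7/4) = 9/7. Minimum is 9/7 at row 2 (w2 leaves); pivot element 7/4.
Divide row 2 by 7/4; eliminate column r from the other rows.
Row 1 update in column w2: 0 − (1/4)·(4/7) = -1/7.

-1/7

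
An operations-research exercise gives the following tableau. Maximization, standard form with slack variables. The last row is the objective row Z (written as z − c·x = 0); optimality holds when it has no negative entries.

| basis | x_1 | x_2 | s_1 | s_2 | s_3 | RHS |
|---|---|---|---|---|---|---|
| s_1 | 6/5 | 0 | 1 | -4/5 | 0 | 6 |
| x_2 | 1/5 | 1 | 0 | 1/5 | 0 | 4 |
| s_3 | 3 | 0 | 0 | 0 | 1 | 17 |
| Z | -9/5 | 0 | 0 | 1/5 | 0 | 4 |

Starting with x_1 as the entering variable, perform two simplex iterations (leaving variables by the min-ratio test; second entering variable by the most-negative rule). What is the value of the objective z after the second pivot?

14

Ratio test on column x_1 — row 1: 6/(6/5) = 5; row 2: 4/(1/5) = 20; row 3: 17/3 = 17/3. Minimum is 5 at row 1 (s_1 leaves); pivot element 6/5.
Pivot on row 1; the Z-row RHS becomes 4 − (-9/5)·5 = 13.
Next entering variable (most negative Z-row entry -1): s_2.
Ratio test on column s_2 — row 1: entry -2/3 ≤ 0; row 2: 3/(1/3) = 9; row 3: 2/2 = 1. Minimum is 1 at row 3 (s_3 leaves); pivot element 2.
After the second pivot the Z-row RHS is 13 − (-1)·1 = 14.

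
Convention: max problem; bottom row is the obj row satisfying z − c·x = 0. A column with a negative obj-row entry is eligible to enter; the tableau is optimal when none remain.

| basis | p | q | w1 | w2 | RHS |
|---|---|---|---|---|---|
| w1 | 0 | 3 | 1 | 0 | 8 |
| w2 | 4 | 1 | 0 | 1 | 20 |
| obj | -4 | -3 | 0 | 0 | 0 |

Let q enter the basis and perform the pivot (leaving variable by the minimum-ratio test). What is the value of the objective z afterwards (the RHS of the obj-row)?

Ratio test on column q — row 1: 8/3 = 8/3; row 2: 20/1 = 20. Minimum is 8/3 at row 1 (w1 leaves); pivot element 3.
Pivot on row 1; the obj-row RHS becomes 0 − (-3)·(8/3) = 8.

8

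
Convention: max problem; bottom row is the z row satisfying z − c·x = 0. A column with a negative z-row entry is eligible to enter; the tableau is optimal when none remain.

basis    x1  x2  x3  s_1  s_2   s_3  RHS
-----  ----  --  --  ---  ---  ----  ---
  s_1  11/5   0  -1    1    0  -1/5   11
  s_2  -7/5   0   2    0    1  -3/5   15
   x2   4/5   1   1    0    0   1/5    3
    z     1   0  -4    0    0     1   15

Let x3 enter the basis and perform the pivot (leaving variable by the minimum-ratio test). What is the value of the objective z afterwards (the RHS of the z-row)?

27

Ratio test on column x3 — row 1: entry -1 ≤ 0; row 2: 15/2 = 15/2; row 3: 3/1 = 3. Minimum is 3 at row 3 (x2 leaves); pivot element 1.
Pivot on row 3; the z-row RHS becomes 15 − (-4)·3 = 27.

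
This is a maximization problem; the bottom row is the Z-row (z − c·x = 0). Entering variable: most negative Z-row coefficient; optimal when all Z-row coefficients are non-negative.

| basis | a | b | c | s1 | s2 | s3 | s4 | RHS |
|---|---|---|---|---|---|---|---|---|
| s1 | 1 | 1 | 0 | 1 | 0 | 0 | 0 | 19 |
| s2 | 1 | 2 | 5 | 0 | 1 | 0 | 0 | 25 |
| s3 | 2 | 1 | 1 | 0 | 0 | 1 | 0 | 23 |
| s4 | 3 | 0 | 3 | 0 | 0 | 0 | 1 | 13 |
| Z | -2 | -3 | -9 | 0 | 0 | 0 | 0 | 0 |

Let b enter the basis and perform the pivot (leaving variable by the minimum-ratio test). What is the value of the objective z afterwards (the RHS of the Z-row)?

75/2

Ratio test on column b — row 1: 19/1 = 19; row 2: 25/2 = 25/2; row 3: 23/1 = 23; row 4: entry 0 ≤ 0. Minimum is 25/2 at row 2 (s2 leaves); pivot element 2.
Pivot on row 2; the Z-row RHS becomes 0 − (-3)·(25/2) = 75/2.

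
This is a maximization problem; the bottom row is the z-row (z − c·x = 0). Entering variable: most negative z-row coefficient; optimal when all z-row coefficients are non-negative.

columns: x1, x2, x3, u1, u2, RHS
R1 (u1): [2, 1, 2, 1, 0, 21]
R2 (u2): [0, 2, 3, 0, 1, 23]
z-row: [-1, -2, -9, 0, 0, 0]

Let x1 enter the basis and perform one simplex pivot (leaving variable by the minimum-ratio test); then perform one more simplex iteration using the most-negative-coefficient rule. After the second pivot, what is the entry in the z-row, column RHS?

431/6

Ratio test on column x1 — row 1: 21/2 = 21/2; row 2: entry 0 ≤ 0. Minimum is 21/2 at row 1 (u1 leaves); pivot element 2.
Divide row 1 by 2; eliminate column x1 from the other rows.
Second iteration: most negative z-row entry is -8 in column x3, so x3 enters.
Ratio test on column x3 — row 1: (21/2)/1 = 21/2; row 2: 23/3 = 23/3. Minimum is 23/3 at row 2 (u2 leaves); pivot element 3.
Divide row 2 by 3; eliminate column x3 from the other rows.
After both pivots, the entry at the z-row, column RHS is 431/6.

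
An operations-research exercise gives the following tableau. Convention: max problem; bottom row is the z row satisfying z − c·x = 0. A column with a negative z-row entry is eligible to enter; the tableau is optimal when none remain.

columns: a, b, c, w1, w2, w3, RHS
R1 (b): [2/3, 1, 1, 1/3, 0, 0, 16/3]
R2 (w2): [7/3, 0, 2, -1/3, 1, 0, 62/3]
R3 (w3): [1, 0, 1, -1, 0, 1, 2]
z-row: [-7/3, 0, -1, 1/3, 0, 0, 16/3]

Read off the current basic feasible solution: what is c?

c is not in the basis, so in the current basic feasible solution c = 0.

0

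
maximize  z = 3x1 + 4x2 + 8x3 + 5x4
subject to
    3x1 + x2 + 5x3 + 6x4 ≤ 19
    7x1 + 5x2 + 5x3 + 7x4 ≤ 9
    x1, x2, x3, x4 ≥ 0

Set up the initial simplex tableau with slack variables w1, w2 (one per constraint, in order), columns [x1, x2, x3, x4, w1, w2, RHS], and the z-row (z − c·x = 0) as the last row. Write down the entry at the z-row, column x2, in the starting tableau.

-4

The z-row carries the negated objective coefficients: the x2 entry is -4.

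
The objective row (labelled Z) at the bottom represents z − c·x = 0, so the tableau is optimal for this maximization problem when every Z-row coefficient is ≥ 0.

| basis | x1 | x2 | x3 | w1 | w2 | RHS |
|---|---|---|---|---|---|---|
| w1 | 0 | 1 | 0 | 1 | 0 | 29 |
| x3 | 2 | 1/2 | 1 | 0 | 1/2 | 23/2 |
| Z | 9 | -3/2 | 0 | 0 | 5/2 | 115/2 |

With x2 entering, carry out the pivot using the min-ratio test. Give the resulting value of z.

92

Ratio test on column x2 — row 1: 29/1 = 29; row 2: (23/2)/(1/2) = 23. Minimum is 23 at row 2 (x3 leaves); pivot element 1/2.
Pivot on row 2; the Z-row RHS becomes 115/2 − (-3/2)·23 = 92.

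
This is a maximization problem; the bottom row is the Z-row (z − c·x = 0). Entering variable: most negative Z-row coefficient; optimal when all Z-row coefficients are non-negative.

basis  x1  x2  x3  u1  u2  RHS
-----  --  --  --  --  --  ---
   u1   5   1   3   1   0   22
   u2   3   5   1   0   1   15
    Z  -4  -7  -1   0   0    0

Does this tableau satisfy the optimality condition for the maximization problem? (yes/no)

no

The Z-row has a negative entry -7 in column x2, so it is not optimal.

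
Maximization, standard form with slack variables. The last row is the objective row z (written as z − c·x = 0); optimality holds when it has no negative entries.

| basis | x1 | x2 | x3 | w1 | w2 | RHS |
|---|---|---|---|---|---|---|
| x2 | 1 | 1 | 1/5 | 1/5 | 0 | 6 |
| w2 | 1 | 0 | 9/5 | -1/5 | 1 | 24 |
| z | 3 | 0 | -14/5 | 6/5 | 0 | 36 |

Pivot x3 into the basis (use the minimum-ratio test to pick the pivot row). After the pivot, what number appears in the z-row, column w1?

8/9

Ratio test on column x3 — row 1: 6/(1/5) = 30; row 2: 24/(9/5) = 40/3. Minimum is 40/3 at row 2 (w2 leaves); pivot element 9/5.
Divide row 2 by 9/5; eliminate column x3 from the other rows.
z-row update in column w1: 6/5 − (-14/5)·(-1/9) = 8/9.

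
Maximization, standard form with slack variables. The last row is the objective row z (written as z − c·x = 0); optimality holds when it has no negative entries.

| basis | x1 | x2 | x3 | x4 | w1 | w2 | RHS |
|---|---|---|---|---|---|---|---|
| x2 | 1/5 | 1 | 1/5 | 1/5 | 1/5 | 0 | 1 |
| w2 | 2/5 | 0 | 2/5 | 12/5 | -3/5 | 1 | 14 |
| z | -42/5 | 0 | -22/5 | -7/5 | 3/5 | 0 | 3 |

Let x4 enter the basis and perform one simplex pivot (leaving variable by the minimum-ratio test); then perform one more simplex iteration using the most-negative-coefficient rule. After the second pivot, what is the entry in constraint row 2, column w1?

Ratio test on column x4 — row 1: 1/(1/5) = 5; row 2: 14/(12/5) = 35/6. Minimum is 5 at row 1 (x2 leaves); pivot element 1/5.
Divide row 1 by 1/5; eliminate column x4 from the other rows.
Second iteration: most negative z-row entry is -7 in column x1, so x1 enters.
Ratio test on column x1 — row 1: 5/1 = 5; row 2: entry -2 ≤ 0. Minimum is 5 at row 1 (x4 leaves); pivot element 1.
Divide row 1 by 1; eliminate column x1 from the other rows.
After both pivots, the entry at constraint row 2, column w1 is -1.

-1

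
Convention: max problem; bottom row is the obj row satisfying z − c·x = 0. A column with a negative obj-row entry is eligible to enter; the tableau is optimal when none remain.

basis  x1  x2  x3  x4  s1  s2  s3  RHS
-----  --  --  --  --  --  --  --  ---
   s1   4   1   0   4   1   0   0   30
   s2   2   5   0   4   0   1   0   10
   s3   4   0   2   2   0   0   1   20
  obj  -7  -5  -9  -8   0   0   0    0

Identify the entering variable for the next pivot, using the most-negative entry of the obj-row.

x3

Negative obj-row entries: x1: -7, x2: -5, x3: -9, x4: -8.
The most negative is -9 in column x3, so x3 enters.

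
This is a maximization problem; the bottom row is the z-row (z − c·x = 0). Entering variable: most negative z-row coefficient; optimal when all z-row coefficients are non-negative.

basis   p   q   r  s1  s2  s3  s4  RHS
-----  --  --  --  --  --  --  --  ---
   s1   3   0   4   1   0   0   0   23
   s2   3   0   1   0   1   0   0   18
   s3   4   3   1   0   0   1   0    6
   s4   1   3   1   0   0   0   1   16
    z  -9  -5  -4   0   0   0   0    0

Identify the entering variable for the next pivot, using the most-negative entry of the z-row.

p

Negative z-row entries: p: -9, q: -5, r: -4.
The most negative is -9 in column p, so p enters.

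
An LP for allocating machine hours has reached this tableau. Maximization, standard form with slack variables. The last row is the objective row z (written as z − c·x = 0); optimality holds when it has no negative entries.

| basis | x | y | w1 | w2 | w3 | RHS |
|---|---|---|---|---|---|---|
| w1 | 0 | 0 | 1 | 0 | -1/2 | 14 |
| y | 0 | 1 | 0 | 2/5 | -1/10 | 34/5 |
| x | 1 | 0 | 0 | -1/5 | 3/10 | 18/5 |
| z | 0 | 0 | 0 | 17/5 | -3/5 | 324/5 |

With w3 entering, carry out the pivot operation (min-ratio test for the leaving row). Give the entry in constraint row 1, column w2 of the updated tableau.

-1/3

Ratio test on column w3 — row 1: entry -1/2 ≤ 0; row 2: entry -1/10 ≤ 0; row 3: (18/5)/(3/10) = 12. Minimum is 12 at row 3 (x leaves); pivot element 3/10.
Divide row 3 by 3/10; eliminate column w3 from the other rows.
Row 1 update in column w2: 0 − (-1/2)·(-2/3) = -1/3.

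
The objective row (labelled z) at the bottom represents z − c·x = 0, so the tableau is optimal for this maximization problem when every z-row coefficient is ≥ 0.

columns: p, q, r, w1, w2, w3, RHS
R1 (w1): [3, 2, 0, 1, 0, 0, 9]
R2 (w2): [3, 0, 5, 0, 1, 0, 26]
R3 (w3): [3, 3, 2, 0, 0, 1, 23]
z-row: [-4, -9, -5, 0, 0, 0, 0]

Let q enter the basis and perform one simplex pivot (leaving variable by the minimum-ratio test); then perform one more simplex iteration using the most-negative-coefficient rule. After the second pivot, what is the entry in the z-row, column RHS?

Ratio test on column q — row 1: 9/2 = 9/2; row 2: entry 0 ≤ 0; row 3: 23/3 = 23/3. Minimum is 9/2 at row 1 (w1 leaves); pivot element 2.
Divide row 1 by 2; eliminate column q from the other rows.
Second iteration: most negative z-row entry is -5 in column r, so r enters.
Ratio test on column r — row 1: entry 0 ≤ 0; row 2: 26/5 = 26/5; row 3: (19/2)/2 = 19/4. Minimum is 19/4 at row 3 (w3 leaves); pivot element 2.
Divide row 3 by 2; eliminate column r from the other rows.
After both pivots, the entry at the z-row, column RHS is 257/4.

257/4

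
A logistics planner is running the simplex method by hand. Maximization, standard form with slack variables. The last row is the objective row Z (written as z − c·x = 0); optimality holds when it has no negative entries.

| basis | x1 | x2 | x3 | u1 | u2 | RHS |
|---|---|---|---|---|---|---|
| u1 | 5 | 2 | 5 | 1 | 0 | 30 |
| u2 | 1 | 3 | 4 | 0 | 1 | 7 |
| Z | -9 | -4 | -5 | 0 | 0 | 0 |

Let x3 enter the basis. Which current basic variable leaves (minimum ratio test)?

Column x3 entries and ratios — u1: 30/5 = 6; u2: 7/4 = 7/4.
Smallest ratio is 7/4 in the row of u2, so u2 leaves.

u2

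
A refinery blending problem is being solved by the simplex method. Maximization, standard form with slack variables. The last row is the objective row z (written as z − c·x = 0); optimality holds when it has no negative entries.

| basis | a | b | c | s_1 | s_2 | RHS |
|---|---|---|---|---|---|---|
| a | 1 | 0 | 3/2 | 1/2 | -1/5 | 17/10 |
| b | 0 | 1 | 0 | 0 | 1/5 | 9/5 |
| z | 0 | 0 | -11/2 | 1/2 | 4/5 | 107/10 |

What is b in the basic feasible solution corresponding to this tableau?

b is basic (row 2); its value is the RHS of that row, 9/5.

9/5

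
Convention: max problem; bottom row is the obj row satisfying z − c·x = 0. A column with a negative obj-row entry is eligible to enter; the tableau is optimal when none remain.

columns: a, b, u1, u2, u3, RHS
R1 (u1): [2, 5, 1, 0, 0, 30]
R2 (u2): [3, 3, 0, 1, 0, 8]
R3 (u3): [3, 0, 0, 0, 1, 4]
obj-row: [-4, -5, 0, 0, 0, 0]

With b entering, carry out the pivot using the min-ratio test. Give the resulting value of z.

Ratio test on column b — row 1: 30/5 = 6; row 2: 8/3 = 8/3; row 3: entry 0 ≤ 0. Minimum is 8/3 at row 2 (u2 leaves); pivot element 3.
Pivot on row 2; the obj-row RHS becomes 0 − (-5)·(8/3) = 40/3.

40/3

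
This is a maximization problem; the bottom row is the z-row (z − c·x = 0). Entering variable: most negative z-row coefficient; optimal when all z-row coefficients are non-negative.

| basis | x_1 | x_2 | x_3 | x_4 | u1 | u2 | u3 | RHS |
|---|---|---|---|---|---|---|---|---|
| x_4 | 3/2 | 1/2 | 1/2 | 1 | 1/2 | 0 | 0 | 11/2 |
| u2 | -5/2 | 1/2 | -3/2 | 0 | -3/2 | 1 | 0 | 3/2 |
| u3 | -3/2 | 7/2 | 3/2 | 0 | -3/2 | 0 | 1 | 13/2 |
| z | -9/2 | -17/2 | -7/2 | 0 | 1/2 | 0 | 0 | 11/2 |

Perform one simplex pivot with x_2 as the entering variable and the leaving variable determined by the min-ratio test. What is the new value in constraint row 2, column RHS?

Ratio test on column x_2 — row 1: (11/2)/(1/2) = 11; row 2: (3/2)/(1/2) = 3; row 3: (13/2)/(7/2) = 13/7. Minimum is 13/7 at row 3 (u3 leaves); pivot element 7/2.
Divide row 3 by 7/2; eliminate column x_2 from the other rows.
Row 2 update in column RHS: 3/2 − (1/2)·(13/7) = 4/7.

4/7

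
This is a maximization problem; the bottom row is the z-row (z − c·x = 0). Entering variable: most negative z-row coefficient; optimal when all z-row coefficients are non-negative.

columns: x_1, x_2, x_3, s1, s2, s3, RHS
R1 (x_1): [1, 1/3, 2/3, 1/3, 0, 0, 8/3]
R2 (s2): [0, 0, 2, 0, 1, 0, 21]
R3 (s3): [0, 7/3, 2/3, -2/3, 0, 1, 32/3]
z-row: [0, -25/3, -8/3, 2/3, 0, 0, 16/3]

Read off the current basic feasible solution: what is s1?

0

s1 is not in the basis, so in the current basic feasible solution s1 = 0.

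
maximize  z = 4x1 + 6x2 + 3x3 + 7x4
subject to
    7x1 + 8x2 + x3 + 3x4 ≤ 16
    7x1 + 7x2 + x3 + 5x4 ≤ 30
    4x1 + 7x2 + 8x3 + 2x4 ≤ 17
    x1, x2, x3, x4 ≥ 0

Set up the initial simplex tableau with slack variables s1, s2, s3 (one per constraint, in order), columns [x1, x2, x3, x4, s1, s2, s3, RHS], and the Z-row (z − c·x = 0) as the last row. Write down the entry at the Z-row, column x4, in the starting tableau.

The Z-row carries the negated objective coefficients: the x4 entry is -7.

-7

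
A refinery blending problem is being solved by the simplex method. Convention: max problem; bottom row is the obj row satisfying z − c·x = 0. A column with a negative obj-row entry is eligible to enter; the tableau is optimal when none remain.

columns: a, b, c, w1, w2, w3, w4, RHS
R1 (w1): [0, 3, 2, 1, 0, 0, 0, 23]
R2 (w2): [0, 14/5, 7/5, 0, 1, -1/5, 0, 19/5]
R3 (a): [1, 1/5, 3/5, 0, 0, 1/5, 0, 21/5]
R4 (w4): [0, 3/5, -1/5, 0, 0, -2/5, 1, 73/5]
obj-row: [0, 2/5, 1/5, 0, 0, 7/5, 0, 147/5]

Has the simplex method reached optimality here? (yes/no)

Every obj-row coefficient is ≥ 0, so the tableau is optimal.

yes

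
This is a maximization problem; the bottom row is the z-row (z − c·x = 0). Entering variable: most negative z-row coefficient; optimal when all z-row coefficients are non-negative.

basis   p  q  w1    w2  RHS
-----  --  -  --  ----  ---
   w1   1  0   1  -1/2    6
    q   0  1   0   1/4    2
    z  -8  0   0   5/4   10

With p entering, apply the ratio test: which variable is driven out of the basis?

Column p entries and ratios — w1: 6/1 = 6; q: 0 ≤ 0, skip.
Smallest ratio is 6 in the row of w1, so w1 leaves.

w1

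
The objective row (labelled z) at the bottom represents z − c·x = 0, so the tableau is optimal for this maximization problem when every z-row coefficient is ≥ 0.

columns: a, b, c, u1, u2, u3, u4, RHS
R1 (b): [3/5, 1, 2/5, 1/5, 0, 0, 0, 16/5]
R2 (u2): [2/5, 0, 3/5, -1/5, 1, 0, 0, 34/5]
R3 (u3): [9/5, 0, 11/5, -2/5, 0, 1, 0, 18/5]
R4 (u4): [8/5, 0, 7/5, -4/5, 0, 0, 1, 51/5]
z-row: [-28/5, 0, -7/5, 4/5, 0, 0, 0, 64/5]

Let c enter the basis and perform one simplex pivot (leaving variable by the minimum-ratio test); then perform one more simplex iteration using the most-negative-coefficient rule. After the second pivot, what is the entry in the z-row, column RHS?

Ratio test on column c — row 1: (16/5)/(2/5) = 8; row 2: (34/5)/(3/5) = 34/3; row 3: (18/5)/(11/5) = 18/11; row 4: (51/5)/(7/5) = 51/7. Minimum is 18/11 at row 3 (u3 leaves); pivot element 11/5.
Divide row 3 by 11/5; eliminate column c from the other rows.
Second iteration: most negative z-row entry is -49/11 in column a, so a enters.
Ratio test on column a — row 1: (28/11)/(3/11) = 28/3; row 2: entry -1/11 ≤ 0; row 3: (18/11)/(9/11) = 2; row 4: (87/11)/(5/11) = 87/5. Minimum is 2 at row 3 (c leaves); pivot element 9/11.
Divide row 3 by 9/11; eliminate column a from the other rows.
After both pivots, the entry at the z-row, column RHS is 24.

24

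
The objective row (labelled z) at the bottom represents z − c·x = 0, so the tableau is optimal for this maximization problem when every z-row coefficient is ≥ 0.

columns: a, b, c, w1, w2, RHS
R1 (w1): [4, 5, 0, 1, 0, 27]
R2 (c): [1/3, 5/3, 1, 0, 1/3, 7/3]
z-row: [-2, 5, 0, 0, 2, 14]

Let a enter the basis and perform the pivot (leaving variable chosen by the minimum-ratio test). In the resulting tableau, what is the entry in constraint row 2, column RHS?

1/12

Ratio test on column a — row 1: 27/4 = 27/4; row 2: (7/3)/(1/3) = 7. Minimum is 27/4 at row 1 (w1 leaves); pivot element 4.
Divide row 1 by 4; eliminate column a from the other rows.
Row 2 update in column RHS: 7/3 − (1/3)·(27/4) = 1/12.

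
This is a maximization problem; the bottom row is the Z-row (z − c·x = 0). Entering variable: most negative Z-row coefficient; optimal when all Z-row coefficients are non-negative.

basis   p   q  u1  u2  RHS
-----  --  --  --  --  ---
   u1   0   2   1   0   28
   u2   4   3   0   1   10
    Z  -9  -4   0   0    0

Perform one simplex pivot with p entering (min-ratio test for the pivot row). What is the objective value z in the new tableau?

Ratio test on column p — row 1: entry 0 ≤ 0; row 2: 10/4 = 5/2. Minimum is 5/2 at row 2 (u2 leaves); pivot element 4.
Pivot on row 2; the Z-row RHS becomes 0 − (-9)·(5/2) = 45/2.

45/2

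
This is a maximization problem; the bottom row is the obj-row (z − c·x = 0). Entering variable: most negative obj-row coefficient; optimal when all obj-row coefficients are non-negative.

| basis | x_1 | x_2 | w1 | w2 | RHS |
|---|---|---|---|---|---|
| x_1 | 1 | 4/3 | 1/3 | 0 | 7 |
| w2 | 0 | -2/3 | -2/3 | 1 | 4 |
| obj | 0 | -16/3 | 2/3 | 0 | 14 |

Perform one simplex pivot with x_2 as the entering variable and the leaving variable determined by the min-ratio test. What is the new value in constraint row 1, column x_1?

Ratio test on column x_2 — row 1: 7/(4/3) = 21/4; row 2: entry -2/3 ≤ 0. Minimum is 21/4 at row 1 (x_1 leaves); pivot element 4/3.
Divide row 1 by 4/3; eliminate column x_2 from the other rows.
In the new row 1, the x_1 entry is the old entry divided by the pivot: 1/(4/3) = 3/4.

3/4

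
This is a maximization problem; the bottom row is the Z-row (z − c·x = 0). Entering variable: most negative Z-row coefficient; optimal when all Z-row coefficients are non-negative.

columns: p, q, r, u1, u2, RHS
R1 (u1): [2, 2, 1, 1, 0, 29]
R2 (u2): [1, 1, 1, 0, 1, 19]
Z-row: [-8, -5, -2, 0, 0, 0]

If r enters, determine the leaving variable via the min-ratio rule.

Column r entries and ratios — u1: 29/1 = 29; u2: 19/1 = 19.
Smallest ratio is 19 in the row of u2, so u2 leaves.

u2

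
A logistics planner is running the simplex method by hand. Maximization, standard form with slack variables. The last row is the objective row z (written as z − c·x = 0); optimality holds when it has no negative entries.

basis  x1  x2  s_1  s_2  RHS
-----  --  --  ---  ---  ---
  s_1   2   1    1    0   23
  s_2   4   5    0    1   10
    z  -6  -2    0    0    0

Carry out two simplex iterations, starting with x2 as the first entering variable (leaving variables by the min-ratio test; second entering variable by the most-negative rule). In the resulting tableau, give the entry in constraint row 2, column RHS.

Ratio test on column x2 — row 1: 23/1 = 23; row 2: 10/5 = 2. Minimum is 2 at row 2 (s_2 leaves); pivot element 5.
Divide row 2 by 5; eliminate column x2 from the other rows.
Second iteration: most negative z-row entry is -22/5 in column x1, so x1 enters.
Ratio test on column x1 — row 1: 21/(6/5) = 35/2; row 2: 2/(4/5) = 5/2. Minimum is 5/2 at row 2 (x2 leaves); pivot element 4/5.
Divide row 2 by 4/5; eliminate column x1 from the other rows.
After both pivots, the entry at constraint row 2, column RHS is 5/2.

5/2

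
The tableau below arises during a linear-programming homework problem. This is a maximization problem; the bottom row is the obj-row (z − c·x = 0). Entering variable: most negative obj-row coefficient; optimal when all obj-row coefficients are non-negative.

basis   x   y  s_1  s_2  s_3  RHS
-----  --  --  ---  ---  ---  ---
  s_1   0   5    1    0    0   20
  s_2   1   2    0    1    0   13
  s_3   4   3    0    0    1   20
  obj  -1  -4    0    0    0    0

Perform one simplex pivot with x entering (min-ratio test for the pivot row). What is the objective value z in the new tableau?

Ratio test on column x — row 1: entry 0 ≤ 0; row 2: 13/1 = 13; row 3: 20/4 = 5. Minimum is 5 at row 3 (s_3 leaves); pivot element 4.
Pivot on row 3; the obj-row RHS becomes 0 − (-1)·5 = 5.

5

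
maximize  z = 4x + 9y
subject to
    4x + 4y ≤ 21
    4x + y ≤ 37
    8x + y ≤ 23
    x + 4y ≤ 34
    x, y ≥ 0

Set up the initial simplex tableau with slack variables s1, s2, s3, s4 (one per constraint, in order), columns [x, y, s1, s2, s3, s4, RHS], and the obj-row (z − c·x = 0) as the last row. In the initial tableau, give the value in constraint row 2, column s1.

Slack s1 belongs to constraint 1; its column is the unit vector e_1, so the entry in row 2 is 0.

0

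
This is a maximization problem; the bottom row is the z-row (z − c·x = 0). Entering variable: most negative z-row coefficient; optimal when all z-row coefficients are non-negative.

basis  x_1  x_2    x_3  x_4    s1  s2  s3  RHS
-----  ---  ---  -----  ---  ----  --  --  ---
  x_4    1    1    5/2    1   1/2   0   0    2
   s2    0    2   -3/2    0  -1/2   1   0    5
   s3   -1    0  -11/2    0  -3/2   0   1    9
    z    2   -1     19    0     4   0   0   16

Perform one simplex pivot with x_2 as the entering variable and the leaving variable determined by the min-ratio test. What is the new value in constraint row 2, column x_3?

Ratio test on column x_2 — row 1: 2/1 = 2; row 2: 5/2 = 5/2; row 3: entry 0 ≤ 0. Minimum is 2 at row 1 (x_4 leaves); pivot element 1.
Divide row 1 by 1; eliminate column x_2 from the other rows.
Row 2 update in column x_3: -3/2 − 2·(5/2) = -13/2.

-13/2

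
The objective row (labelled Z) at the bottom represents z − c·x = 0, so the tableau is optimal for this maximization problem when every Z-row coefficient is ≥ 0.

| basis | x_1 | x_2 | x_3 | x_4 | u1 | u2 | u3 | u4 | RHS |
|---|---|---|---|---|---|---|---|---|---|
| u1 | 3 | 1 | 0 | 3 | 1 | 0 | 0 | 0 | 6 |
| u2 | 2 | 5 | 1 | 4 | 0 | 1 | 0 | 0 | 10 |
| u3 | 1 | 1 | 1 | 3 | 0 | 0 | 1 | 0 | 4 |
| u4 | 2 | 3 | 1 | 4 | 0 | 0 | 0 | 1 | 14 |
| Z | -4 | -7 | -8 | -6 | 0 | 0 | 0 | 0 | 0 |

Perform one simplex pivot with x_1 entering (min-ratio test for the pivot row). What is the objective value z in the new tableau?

8

Ratio test on column x_1 — row 1: 6/3 = 2; row 2: 10/2 = 5; row 3: 4/1 = 4; row 4: 14/2 = 7. Minimum is 2 at row 1 (u1 leaves); pivot element 3.
Pivot on row 1; the Z-row RHS becomes 0 − (-4)·2 = 8.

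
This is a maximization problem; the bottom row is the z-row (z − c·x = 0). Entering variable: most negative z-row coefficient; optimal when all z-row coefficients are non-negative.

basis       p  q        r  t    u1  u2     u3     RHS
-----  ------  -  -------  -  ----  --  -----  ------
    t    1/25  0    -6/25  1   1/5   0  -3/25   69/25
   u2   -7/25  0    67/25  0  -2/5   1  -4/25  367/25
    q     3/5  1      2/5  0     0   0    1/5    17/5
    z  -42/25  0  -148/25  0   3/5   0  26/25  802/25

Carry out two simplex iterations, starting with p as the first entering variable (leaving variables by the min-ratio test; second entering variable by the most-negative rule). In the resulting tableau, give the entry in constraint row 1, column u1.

Ratio test on column p — row 1: (69/25)/(1/25) = 69; row 2: entry -7/25 ≤ 0; row 3: (17/5)/(3/5) = 17/3. Minimum is 17/3 at row 3 (q leaves); pivot element 3/5.
Divide row 3 by 3/5; eliminate column p from the other rows.
Second iteration: most negative z-row entry is -24/5 in column r, so r enters.
Ratio test on column r — row 1: entry -4/15 ≤ 0; row 2: (244/15)/(43/15) = 244/43; row 3: (17/3)/(2/3) = 17/2. Minimum is 244/43 at row 2 (u2 leaves); pivot element 43/15.
Divide row 2 by 43/15; eliminate column r from the other rows.
After both pivots, the entry at constraint row 1, column u1 is 7/43.

7/43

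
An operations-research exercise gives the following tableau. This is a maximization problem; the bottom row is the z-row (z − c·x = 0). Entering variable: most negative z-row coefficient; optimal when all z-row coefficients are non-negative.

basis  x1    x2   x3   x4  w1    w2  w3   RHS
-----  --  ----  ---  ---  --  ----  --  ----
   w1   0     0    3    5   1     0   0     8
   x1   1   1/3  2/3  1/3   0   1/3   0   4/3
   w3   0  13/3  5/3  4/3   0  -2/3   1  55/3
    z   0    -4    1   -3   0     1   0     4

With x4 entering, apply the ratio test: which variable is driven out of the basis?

Column x4 entries and ratios — w1: 8/5 = 8/5; x1: (4/3)/(1/3) = 4; w3: (55/3)/(4/3) = 55/4.
Smallest ratio is 8/5 in the row of w1, so w1 leaves.

w1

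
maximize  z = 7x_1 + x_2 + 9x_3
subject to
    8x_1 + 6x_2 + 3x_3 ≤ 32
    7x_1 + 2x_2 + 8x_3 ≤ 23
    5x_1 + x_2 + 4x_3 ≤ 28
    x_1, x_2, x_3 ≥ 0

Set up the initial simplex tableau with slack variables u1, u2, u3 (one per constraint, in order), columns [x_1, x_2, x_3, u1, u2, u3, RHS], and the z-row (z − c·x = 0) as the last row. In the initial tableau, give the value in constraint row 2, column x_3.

Constraint 2 has coefficient 8 on x_3.

8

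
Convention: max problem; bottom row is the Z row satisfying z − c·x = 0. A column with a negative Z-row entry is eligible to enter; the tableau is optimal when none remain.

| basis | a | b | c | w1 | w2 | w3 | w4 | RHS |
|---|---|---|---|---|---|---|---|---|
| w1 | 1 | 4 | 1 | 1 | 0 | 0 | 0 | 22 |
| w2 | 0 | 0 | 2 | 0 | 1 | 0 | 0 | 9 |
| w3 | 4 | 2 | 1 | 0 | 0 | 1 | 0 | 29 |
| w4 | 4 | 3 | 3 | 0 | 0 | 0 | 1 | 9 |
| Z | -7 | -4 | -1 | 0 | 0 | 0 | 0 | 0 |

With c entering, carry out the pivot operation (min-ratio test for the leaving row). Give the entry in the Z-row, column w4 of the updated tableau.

Ratio test on column c — row 1: 22/1 = 22; row 2: 9/2 = 9/2; row 3: 29/1 = 29; row 4: 9/3 = 3. Minimum is 3 at row 4 (w4 leaves); pivot element 3.
Divide row 4 by 3; eliminate column c from the other rows.
Z-row update in column w4: 0 − (-1)·(1/3) = 1/3.

1/3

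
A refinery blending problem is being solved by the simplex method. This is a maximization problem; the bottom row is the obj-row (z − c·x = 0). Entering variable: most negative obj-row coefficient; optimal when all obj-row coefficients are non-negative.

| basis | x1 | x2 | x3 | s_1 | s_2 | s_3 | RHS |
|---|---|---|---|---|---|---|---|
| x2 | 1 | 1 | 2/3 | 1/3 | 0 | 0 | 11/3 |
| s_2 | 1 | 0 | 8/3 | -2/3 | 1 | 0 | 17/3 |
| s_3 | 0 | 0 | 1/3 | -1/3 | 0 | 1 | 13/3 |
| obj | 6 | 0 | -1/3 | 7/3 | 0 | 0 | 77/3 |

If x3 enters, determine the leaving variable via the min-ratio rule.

Column x3 entries and ratios — x2: (11/3)/(2/3) = 11/2; s_2: (17/3)/(8/3) = 17/8; s_3: (13/3)/(1/3) = 13.
Smallest ratio is 17/8 in the row of s_2, so s_2 leaves.

s_2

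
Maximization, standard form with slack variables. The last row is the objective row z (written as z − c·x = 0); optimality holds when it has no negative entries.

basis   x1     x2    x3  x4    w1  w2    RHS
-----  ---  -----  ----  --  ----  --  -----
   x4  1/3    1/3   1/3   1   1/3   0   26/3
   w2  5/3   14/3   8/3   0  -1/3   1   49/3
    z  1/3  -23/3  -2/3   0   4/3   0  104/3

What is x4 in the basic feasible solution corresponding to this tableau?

x4 is basic (row 1); its value is the RHS of that row, 26/3.

26/3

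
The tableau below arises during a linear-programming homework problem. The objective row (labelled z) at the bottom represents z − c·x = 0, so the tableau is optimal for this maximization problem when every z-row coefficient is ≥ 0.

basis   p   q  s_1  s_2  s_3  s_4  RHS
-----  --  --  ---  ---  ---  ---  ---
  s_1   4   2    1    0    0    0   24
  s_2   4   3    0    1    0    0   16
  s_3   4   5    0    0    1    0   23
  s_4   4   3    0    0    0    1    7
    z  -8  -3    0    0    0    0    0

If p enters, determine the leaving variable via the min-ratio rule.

s_4

Column p entries and ratios — s_1: 24/4 = 6; s_2: 16/4 = 4; s_3: 23/4 = 23/4; s_4: 7/4 = 7/4.
Smallest ratio is 7/4 in the row of s_4, so s_4 leaves.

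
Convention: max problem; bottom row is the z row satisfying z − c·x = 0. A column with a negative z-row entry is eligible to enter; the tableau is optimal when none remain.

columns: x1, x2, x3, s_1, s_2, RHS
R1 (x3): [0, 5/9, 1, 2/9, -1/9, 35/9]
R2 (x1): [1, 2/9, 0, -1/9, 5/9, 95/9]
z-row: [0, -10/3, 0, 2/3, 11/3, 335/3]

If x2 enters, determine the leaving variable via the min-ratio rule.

Column x2 entries and ratios — x3: (35/9)/(5/9) = 7; x1: (95/9)/(2/9) = 95/2.
Smallest ratio is 7 in the row of x3, so x3 leaves.

x3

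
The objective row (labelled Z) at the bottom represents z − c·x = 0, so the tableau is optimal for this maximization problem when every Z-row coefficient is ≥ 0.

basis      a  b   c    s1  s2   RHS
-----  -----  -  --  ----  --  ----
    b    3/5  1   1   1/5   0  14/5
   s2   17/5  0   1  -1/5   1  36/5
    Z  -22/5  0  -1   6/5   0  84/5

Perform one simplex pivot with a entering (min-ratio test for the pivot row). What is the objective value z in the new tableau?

Ratio test on column a — row 1: (14/5)/(3/5) = 14/3; row 2: (36/5)/(17/5) = 36/17. Minimum is 36/17 at row 2 (s2 leaves); pivot element 17/5.
Pivot on row 2; the Z-row RHS becomes 84/5 − (-22/5)·(36/17) = 444/17.

444/17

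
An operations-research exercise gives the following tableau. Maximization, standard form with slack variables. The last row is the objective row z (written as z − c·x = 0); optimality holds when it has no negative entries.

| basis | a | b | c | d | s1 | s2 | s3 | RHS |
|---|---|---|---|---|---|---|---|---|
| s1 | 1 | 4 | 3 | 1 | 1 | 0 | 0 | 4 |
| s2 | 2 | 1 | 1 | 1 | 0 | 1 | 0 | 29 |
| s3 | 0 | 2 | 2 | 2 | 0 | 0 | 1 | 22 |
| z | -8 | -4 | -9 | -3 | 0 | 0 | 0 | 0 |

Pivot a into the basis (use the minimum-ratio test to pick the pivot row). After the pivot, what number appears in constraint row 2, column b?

Ratio test on column a — row 1: 4/1 = 4; row 2: 29/2 = 29/2; row 3: entry 0 ≤ 0. Minimum is 4 at row 1 (s1 leaves); pivot element 1.
Divide row 1 by 1; eliminate column a from the other rows.
Row 2 update in column b: 1 − 2·4 = -7.

-7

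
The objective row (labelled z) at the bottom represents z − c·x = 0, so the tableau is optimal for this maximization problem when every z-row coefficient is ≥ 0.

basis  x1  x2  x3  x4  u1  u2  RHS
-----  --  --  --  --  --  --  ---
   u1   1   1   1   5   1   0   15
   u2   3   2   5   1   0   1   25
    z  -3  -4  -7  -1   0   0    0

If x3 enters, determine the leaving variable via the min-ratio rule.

u2

Column x3 entries and ratios — u1: 15/1 = 15; u2: 25/5 = 5.
Smallest ratio is 5 in the row of u2, so u2 leaves.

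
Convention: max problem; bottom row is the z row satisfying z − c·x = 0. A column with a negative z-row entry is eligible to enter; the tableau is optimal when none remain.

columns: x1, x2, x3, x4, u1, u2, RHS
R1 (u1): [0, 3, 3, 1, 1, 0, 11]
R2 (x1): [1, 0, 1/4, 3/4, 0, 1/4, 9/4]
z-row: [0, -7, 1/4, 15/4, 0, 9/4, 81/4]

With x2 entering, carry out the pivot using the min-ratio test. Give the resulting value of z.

Ratio test on column x2 — row 1: 11/3 = 11/3; row 2: entry 0 ≤ 0. Minimum is 11/3 at row 1 (u1 leaves); pivot element 3.
Pivot on row 1; the z-row RHS becomes 81/4 − (-7)·(11/3) = 551/12.

551/12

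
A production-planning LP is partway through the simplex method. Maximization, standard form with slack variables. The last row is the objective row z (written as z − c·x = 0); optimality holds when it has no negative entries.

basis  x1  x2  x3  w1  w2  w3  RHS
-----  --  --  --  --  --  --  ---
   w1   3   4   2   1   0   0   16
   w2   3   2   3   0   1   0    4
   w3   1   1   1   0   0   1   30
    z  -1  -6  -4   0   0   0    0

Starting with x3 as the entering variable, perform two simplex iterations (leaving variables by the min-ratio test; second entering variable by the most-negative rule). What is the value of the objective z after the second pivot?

12

Ratio test on column x3 — row 1: 16/2 = 8; row 2: 4/3 = 4/3; row 3: 30/1 = 30. Minimum is 4/3 at row 2 (w2 leaves); pivot element 3.
Pivot on row 2; the z-row RHS becomes 0 − (-4)·(4/3) = 16/3.
Next entering variable (most negative z-row entry -10/3): x2.
Ratio test on column x2 — row 1: (40/3)/(8/3) = 5; row 2: (4/3)/(2/3) = 2; row 3: (86/3)/(1/3) = 86. Minimum is 2 at row 2 (x3 leaves); pivot element 2/3.
After the second pivot the z-row RHS is 16/3 − (-10/3)·2 = 12.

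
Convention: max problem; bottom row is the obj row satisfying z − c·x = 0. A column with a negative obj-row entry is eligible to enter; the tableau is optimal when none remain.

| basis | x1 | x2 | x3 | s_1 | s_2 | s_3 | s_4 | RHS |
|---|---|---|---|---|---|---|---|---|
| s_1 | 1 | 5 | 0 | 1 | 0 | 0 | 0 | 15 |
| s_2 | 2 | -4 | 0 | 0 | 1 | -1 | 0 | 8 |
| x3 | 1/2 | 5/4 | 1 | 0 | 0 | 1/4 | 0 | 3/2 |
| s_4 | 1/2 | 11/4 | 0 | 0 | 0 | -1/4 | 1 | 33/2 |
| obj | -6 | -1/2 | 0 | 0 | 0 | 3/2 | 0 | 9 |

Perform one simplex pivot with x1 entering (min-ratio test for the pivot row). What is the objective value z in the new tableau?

Ratio test on column x1 — row 1: 15/1 = 15; row 2: 8/2 = 4; row 3: (3/2)/(1/2) = 3; row 4: (33/2)/(1/2) = 33. Minimum is 3 at row 3 (x3 leaves); pivot element 1/2.
Pivot on row 3; the obj-row RHS becomes 9 − (-6)·3 = 27.

27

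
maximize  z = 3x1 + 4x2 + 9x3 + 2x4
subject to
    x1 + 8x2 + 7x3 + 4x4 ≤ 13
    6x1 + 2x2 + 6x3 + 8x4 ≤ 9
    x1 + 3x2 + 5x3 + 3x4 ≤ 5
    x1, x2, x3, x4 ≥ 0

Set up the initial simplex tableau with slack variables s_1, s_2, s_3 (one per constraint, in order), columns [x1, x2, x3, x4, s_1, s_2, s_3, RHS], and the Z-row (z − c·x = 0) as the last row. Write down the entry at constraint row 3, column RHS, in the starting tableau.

The RHS of constraint 3 is b_3 = 5.

5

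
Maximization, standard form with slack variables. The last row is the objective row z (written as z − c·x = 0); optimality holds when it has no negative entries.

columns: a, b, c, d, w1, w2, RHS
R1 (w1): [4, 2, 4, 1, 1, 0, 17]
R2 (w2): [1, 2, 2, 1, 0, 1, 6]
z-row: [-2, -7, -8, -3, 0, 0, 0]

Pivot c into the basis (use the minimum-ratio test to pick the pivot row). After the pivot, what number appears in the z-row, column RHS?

Ratio test on column c — row 1: 17/4 = 17/4; row 2: 6/2 = 3. Minimum is 3 at row 2 (w2 leaves); pivot element 2.
Divide row 2 by 2; eliminate column c from the other rows.
z-row update in column RHS: 0 − (-8)·3 = 24.

24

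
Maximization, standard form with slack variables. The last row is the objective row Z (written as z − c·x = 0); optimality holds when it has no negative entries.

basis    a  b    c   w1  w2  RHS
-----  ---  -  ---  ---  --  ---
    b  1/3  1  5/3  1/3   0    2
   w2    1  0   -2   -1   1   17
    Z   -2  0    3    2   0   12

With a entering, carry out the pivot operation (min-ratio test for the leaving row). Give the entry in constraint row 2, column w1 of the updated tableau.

Ratio test on column a — row 1: 2/(1/3) = 6; row 2: 17/1 = 17. Minimum is 6 at row 1 (b leaves); pivot element 1/3.
Divide row 1 by 1/3; eliminate column a from the other rows.
Row 2 update in column w1: -1 − 1·1 = -2.

-2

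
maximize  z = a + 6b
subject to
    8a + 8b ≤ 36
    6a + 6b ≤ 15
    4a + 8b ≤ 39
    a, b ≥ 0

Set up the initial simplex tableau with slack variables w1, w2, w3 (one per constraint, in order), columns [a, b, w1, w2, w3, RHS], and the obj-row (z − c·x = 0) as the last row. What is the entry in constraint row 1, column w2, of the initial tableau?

0

Slack w2 belongs to constraint 2; its column is the unit vector e_2, so the entry in row 1 is 0.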